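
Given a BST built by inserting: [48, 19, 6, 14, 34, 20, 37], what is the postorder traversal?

Tree insertion order: [48, 19, 6, 14, 34, 20, 37]
Tree (level-order array): [48, 19, None, 6, 34, None, 14, 20, 37]
Postorder traversal: [14, 6, 20, 37, 34, 19, 48]


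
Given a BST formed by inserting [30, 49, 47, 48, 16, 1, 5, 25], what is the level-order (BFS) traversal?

Tree insertion order: [30, 49, 47, 48, 16, 1, 5, 25]
Tree (level-order array): [30, 16, 49, 1, 25, 47, None, None, 5, None, None, None, 48]
BFS from the root, enqueuing left then right child of each popped node:
  queue [30] -> pop 30, enqueue [16, 49], visited so far: [30]
  queue [16, 49] -> pop 16, enqueue [1, 25], visited so far: [30, 16]
  queue [49, 1, 25] -> pop 49, enqueue [47], visited so far: [30, 16, 49]
  queue [1, 25, 47] -> pop 1, enqueue [5], visited so far: [30, 16, 49, 1]
  queue [25, 47, 5] -> pop 25, enqueue [none], visited so far: [30, 16, 49, 1, 25]
  queue [47, 5] -> pop 47, enqueue [48], visited so far: [30, 16, 49, 1, 25, 47]
  queue [5, 48] -> pop 5, enqueue [none], visited so far: [30, 16, 49, 1, 25, 47, 5]
  queue [48] -> pop 48, enqueue [none], visited so far: [30, 16, 49, 1, 25, 47, 5, 48]
Result: [30, 16, 49, 1, 25, 47, 5, 48]


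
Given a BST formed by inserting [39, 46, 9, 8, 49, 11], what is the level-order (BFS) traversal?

Tree insertion order: [39, 46, 9, 8, 49, 11]
Tree (level-order array): [39, 9, 46, 8, 11, None, 49]
BFS from the root, enqueuing left then right child of each popped node:
  queue [39] -> pop 39, enqueue [9, 46], visited so far: [39]
  queue [9, 46] -> pop 9, enqueue [8, 11], visited so far: [39, 9]
  queue [46, 8, 11] -> pop 46, enqueue [49], visited so far: [39, 9, 46]
  queue [8, 11, 49] -> pop 8, enqueue [none], visited so far: [39, 9, 46, 8]
  queue [11, 49] -> pop 11, enqueue [none], visited so far: [39, 9, 46, 8, 11]
  queue [49] -> pop 49, enqueue [none], visited so far: [39, 9, 46, 8, 11, 49]
Result: [39, 9, 46, 8, 11, 49]


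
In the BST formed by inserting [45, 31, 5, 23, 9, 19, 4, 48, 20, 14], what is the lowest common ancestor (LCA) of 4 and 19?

Tree insertion order: [45, 31, 5, 23, 9, 19, 4, 48, 20, 14]
Tree (level-order array): [45, 31, 48, 5, None, None, None, 4, 23, None, None, 9, None, None, 19, 14, 20]
In a BST, the LCA of p=4, q=19 is the first node v on the
root-to-leaf path with p <= v <= q (go left if both < v, right if both > v).
Walk from root:
  at 45: both 4 and 19 < 45, go left
  at 31: both 4 and 19 < 31, go left
  at 5: 4 <= 5 <= 19, this is the LCA
LCA = 5


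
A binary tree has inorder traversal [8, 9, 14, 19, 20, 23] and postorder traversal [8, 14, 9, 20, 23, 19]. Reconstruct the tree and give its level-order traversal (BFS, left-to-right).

Inorder:   [8, 9, 14, 19, 20, 23]
Postorder: [8, 14, 9, 20, 23, 19]
Algorithm: postorder visits root last, so walk postorder right-to-left;
each value is the root of the current inorder slice — split it at that
value, recurse on the right subtree first, then the left.
Recursive splits:
  root=19; inorder splits into left=[8, 9, 14], right=[20, 23]
  root=23; inorder splits into left=[20], right=[]
  root=20; inorder splits into left=[], right=[]
  root=9; inorder splits into left=[8], right=[14]
  root=14; inorder splits into left=[], right=[]
  root=8; inorder splits into left=[], right=[]
Reconstructed level-order: [19, 9, 23, 8, 14, 20]


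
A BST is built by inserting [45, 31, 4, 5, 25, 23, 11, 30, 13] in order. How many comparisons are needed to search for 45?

Search path for 45: 45
Found: True
Comparisons: 1


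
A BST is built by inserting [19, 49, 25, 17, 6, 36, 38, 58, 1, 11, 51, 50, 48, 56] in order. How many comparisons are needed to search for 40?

Search path for 40: 19 -> 49 -> 25 -> 36 -> 38 -> 48
Found: False
Comparisons: 6


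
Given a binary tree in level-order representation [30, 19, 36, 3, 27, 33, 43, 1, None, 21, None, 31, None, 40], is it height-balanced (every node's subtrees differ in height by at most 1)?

Tree (level-order array): [30, 19, 36, 3, 27, 33, 43, 1, None, 21, None, 31, None, 40]
Definition: a tree is height-balanced if, at every node, |h(left) - h(right)| <= 1 (empty subtree has height -1).
Bottom-up per-node check:
  node 1: h_left=-1, h_right=-1, diff=0 [OK], height=0
  node 3: h_left=0, h_right=-1, diff=1 [OK], height=1
  node 21: h_left=-1, h_right=-1, diff=0 [OK], height=0
  node 27: h_left=0, h_right=-1, diff=1 [OK], height=1
  node 19: h_left=1, h_right=1, diff=0 [OK], height=2
  node 31: h_left=-1, h_right=-1, diff=0 [OK], height=0
  node 33: h_left=0, h_right=-1, diff=1 [OK], height=1
  node 40: h_left=-1, h_right=-1, diff=0 [OK], height=0
  node 43: h_left=0, h_right=-1, diff=1 [OK], height=1
  node 36: h_left=1, h_right=1, diff=0 [OK], height=2
  node 30: h_left=2, h_right=2, diff=0 [OK], height=3
All nodes satisfy the balance condition.
Result: Balanced


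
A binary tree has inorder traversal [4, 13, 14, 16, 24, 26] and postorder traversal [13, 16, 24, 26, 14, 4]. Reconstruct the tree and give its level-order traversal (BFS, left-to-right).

Inorder:   [4, 13, 14, 16, 24, 26]
Postorder: [13, 16, 24, 26, 14, 4]
Algorithm: postorder visits root last, so walk postorder right-to-left;
each value is the root of the current inorder slice — split it at that
value, recurse on the right subtree first, then the left.
Recursive splits:
  root=4; inorder splits into left=[], right=[13, 14, 16, 24, 26]
  root=14; inorder splits into left=[13], right=[16, 24, 26]
  root=26; inorder splits into left=[16, 24], right=[]
  root=24; inorder splits into left=[16], right=[]
  root=16; inorder splits into left=[], right=[]
  root=13; inorder splits into left=[], right=[]
Reconstructed level-order: [4, 14, 13, 26, 24, 16]


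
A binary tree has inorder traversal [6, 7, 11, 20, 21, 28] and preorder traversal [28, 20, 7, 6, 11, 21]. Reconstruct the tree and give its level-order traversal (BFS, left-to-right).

Inorder:  [6, 7, 11, 20, 21, 28]
Preorder: [28, 20, 7, 6, 11, 21]
Algorithm: preorder visits root first, so consume preorder in order;
for each root, split the current inorder slice at that value into
left-subtree inorder and right-subtree inorder, then recurse.
Recursive splits:
  root=28; inorder splits into left=[6, 7, 11, 20, 21], right=[]
  root=20; inorder splits into left=[6, 7, 11], right=[21]
  root=7; inorder splits into left=[6], right=[11]
  root=6; inorder splits into left=[], right=[]
  root=11; inorder splits into left=[], right=[]
  root=21; inorder splits into left=[], right=[]
Reconstructed level-order: [28, 20, 7, 21, 6, 11]


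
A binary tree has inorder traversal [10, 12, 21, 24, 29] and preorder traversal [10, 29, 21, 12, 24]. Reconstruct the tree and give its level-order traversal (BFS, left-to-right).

Inorder:  [10, 12, 21, 24, 29]
Preorder: [10, 29, 21, 12, 24]
Algorithm: preorder visits root first, so consume preorder in order;
for each root, split the current inorder slice at that value into
left-subtree inorder and right-subtree inorder, then recurse.
Recursive splits:
  root=10; inorder splits into left=[], right=[12, 21, 24, 29]
  root=29; inorder splits into left=[12, 21, 24], right=[]
  root=21; inorder splits into left=[12], right=[24]
  root=12; inorder splits into left=[], right=[]
  root=24; inorder splits into left=[], right=[]
Reconstructed level-order: [10, 29, 21, 12, 24]


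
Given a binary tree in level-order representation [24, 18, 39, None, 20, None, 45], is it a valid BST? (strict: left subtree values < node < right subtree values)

Level-order array: [24, 18, 39, None, 20, None, 45]
Validate using subtree bounds (lo, hi): at each node, require lo < value < hi,
then recurse left with hi=value and right with lo=value.
Preorder trace (stopping at first violation):
  at node 24 with bounds (-inf, +inf): OK
  at node 18 with bounds (-inf, 24): OK
  at node 20 with bounds (18, 24): OK
  at node 39 with bounds (24, +inf): OK
  at node 45 with bounds (39, +inf): OK
No violation found at any node.
Result: Valid BST


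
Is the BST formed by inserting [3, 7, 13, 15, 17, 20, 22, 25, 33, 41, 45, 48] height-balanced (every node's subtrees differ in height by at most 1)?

Tree (level-order array): [3, None, 7, None, 13, None, 15, None, 17, None, 20, None, 22, None, 25, None, 33, None, 41, None, 45, None, 48]
Definition: a tree is height-balanced if, at every node, |h(left) - h(right)| <= 1 (empty subtree has height -1).
Bottom-up per-node check:
  node 48: h_left=-1, h_right=-1, diff=0 [OK], height=0
  node 45: h_left=-1, h_right=0, diff=1 [OK], height=1
  node 41: h_left=-1, h_right=1, diff=2 [FAIL (|-1-1|=2 > 1)], height=2
  node 33: h_left=-1, h_right=2, diff=3 [FAIL (|-1-2|=3 > 1)], height=3
  node 25: h_left=-1, h_right=3, diff=4 [FAIL (|-1-3|=4 > 1)], height=4
  node 22: h_left=-1, h_right=4, diff=5 [FAIL (|-1-4|=5 > 1)], height=5
  node 20: h_left=-1, h_right=5, diff=6 [FAIL (|-1-5|=6 > 1)], height=6
  node 17: h_left=-1, h_right=6, diff=7 [FAIL (|-1-6|=7 > 1)], height=7
  node 15: h_left=-1, h_right=7, diff=8 [FAIL (|-1-7|=8 > 1)], height=8
  node 13: h_left=-1, h_right=8, diff=9 [FAIL (|-1-8|=9 > 1)], height=9
  node 7: h_left=-1, h_right=9, diff=10 [FAIL (|-1-9|=10 > 1)], height=10
  node 3: h_left=-1, h_right=10, diff=11 [FAIL (|-1-10|=11 > 1)], height=11
Node 41 violates the condition: |-1 - 1| = 2 > 1.
Result: Not balanced


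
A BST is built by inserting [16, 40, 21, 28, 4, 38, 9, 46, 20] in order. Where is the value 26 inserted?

Starting tree (level order): [16, 4, 40, None, 9, 21, 46, None, None, 20, 28, None, None, None, None, None, 38]
Insertion path: 16 -> 40 -> 21 -> 28
Result: insert 26 as left child of 28
Final tree (level order): [16, 4, 40, None, 9, 21, 46, None, None, 20, 28, None, None, None, None, 26, 38]


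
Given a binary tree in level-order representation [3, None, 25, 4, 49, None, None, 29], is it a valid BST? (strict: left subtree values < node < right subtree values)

Level-order array: [3, None, 25, 4, 49, None, None, 29]
Validate using subtree bounds (lo, hi): at each node, require lo < value < hi,
then recurse left with hi=value and right with lo=value.
Preorder trace (stopping at first violation):
  at node 3 with bounds (-inf, +inf): OK
  at node 25 with bounds (3, +inf): OK
  at node 4 with bounds (3, 25): OK
  at node 49 with bounds (25, +inf): OK
  at node 29 with bounds (25, 49): OK
No violation found at any node.
Result: Valid BST


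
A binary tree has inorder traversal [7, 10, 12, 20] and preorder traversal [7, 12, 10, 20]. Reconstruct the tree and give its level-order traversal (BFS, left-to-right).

Inorder:  [7, 10, 12, 20]
Preorder: [7, 12, 10, 20]
Algorithm: preorder visits root first, so consume preorder in order;
for each root, split the current inorder slice at that value into
left-subtree inorder and right-subtree inorder, then recurse.
Recursive splits:
  root=7; inorder splits into left=[], right=[10, 12, 20]
  root=12; inorder splits into left=[10], right=[20]
  root=10; inorder splits into left=[], right=[]
  root=20; inorder splits into left=[], right=[]
Reconstructed level-order: [7, 12, 10, 20]


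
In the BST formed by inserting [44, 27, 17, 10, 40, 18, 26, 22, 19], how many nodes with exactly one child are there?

Tree built from: [44, 27, 17, 10, 40, 18, 26, 22, 19]
Tree (level-order array): [44, 27, None, 17, 40, 10, 18, None, None, None, None, None, 26, 22, None, 19]
Rule: These are nodes with exactly 1 non-null child.
Per-node child counts:
  node 44: 1 child(ren)
  node 27: 2 child(ren)
  node 17: 2 child(ren)
  node 10: 0 child(ren)
  node 18: 1 child(ren)
  node 26: 1 child(ren)
  node 22: 1 child(ren)
  node 19: 0 child(ren)
  node 40: 0 child(ren)
Matching nodes: [44, 18, 26, 22]
Count of nodes with exactly one child: 4


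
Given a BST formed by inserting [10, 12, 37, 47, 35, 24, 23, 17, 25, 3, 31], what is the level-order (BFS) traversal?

Tree insertion order: [10, 12, 37, 47, 35, 24, 23, 17, 25, 3, 31]
Tree (level-order array): [10, 3, 12, None, None, None, 37, 35, 47, 24, None, None, None, 23, 25, 17, None, None, 31]
BFS from the root, enqueuing left then right child of each popped node:
  queue [10] -> pop 10, enqueue [3, 12], visited so far: [10]
  queue [3, 12] -> pop 3, enqueue [none], visited so far: [10, 3]
  queue [12] -> pop 12, enqueue [37], visited so far: [10, 3, 12]
  queue [37] -> pop 37, enqueue [35, 47], visited so far: [10, 3, 12, 37]
  queue [35, 47] -> pop 35, enqueue [24], visited so far: [10, 3, 12, 37, 35]
  queue [47, 24] -> pop 47, enqueue [none], visited so far: [10, 3, 12, 37, 35, 47]
  queue [24] -> pop 24, enqueue [23, 25], visited so far: [10, 3, 12, 37, 35, 47, 24]
  queue [23, 25] -> pop 23, enqueue [17], visited so far: [10, 3, 12, 37, 35, 47, 24, 23]
  queue [25, 17] -> pop 25, enqueue [31], visited so far: [10, 3, 12, 37, 35, 47, 24, 23, 25]
  queue [17, 31] -> pop 17, enqueue [none], visited so far: [10, 3, 12, 37, 35, 47, 24, 23, 25, 17]
  queue [31] -> pop 31, enqueue [none], visited so far: [10, 3, 12, 37, 35, 47, 24, 23, 25, 17, 31]
Result: [10, 3, 12, 37, 35, 47, 24, 23, 25, 17, 31]


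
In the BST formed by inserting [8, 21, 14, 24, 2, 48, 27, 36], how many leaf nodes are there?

Tree built from: [8, 21, 14, 24, 2, 48, 27, 36]
Tree (level-order array): [8, 2, 21, None, None, 14, 24, None, None, None, 48, 27, None, None, 36]
Rule: A leaf has 0 children.
Per-node child counts:
  node 8: 2 child(ren)
  node 2: 0 child(ren)
  node 21: 2 child(ren)
  node 14: 0 child(ren)
  node 24: 1 child(ren)
  node 48: 1 child(ren)
  node 27: 1 child(ren)
  node 36: 0 child(ren)
Matching nodes: [2, 14, 36]
Count of leaf nodes: 3


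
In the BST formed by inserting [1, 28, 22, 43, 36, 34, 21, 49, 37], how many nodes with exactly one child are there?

Tree built from: [1, 28, 22, 43, 36, 34, 21, 49, 37]
Tree (level-order array): [1, None, 28, 22, 43, 21, None, 36, 49, None, None, 34, 37]
Rule: These are nodes with exactly 1 non-null child.
Per-node child counts:
  node 1: 1 child(ren)
  node 28: 2 child(ren)
  node 22: 1 child(ren)
  node 21: 0 child(ren)
  node 43: 2 child(ren)
  node 36: 2 child(ren)
  node 34: 0 child(ren)
  node 37: 0 child(ren)
  node 49: 0 child(ren)
Matching nodes: [1, 22]
Count of nodes with exactly one child: 2


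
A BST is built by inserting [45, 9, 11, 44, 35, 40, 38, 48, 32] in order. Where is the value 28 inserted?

Starting tree (level order): [45, 9, 48, None, 11, None, None, None, 44, 35, None, 32, 40, None, None, 38]
Insertion path: 45 -> 9 -> 11 -> 44 -> 35 -> 32
Result: insert 28 as left child of 32
Final tree (level order): [45, 9, 48, None, 11, None, None, None, 44, 35, None, 32, 40, 28, None, 38]


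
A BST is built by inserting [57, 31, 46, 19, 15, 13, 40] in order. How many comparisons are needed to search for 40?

Search path for 40: 57 -> 31 -> 46 -> 40
Found: True
Comparisons: 4


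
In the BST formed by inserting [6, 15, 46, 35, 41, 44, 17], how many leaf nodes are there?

Tree built from: [6, 15, 46, 35, 41, 44, 17]
Tree (level-order array): [6, None, 15, None, 46, 35, None, 17, 41, None, None, None, 44]
Rule: A leaf has 0 children.
Per-node child counts:
  node 6: 1 child(ren)
  node 15: 1 child(ren)
  node 46: 1 child(ren)
  node 35: 2 child(ren)
  node 17: 0 child(ren)
  node 41: 1 child(ren)
  node 44: 0 child(ren)
Matching nodes: [17, 44]
Count of leaf nodes: 2


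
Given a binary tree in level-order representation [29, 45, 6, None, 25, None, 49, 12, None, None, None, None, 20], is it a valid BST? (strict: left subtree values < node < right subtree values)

Level-order array: [29, 45, 6, None, 25, None, 49, 12, None, None, None, None, 20]
Validate using subtree bounds (lo, hi): at each node, require lo < value < hi,
then recurse left with hi=value and right with lo=value.
Preorder trace (stopping at first violation):
  at node 29 with bounds (-inf, +inf): OK
  at node 45 with bounds (-inf, 29): VIOLATION
Node 45 violates its bound: not (-inf < 45 < 29).
Result: Not a valid BST


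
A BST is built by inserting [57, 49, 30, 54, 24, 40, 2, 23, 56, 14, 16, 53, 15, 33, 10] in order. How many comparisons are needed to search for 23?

Search path for 23: 57 -> 49 -> 30 -> 24 -> 2 -> 23
Found: True
Comparisons: 6


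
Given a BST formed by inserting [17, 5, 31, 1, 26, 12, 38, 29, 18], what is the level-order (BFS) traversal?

Tree insertion order: [17, 5, 31, 1, 26, 12, 38, 29, 18]
Tree (level-order array): [17, 5, 31, 1, 12, 26, 38, None, None, None, None, 18, 29]
BFS from the root, enqueuing left then right child of each popped node:
  queue [17] -> pop 17, enqueue [5, 31], visited so far: [17]
  queue [5, 31] -> pop 5, enqueue [1, 12], visited so far: [17, 5]
  queue [31, 1, 12] -> pop 31, enqueue [26, 38], visited so far: [17, 5, 31]
  queue [1, 12, 26, 38] -> pop 1, enqueue [none], visited so far: [17, 5, 31, 1]
  queue [12, 26, 38] -> pop 12, enqueue [none], visited so far: [17, 5, 31, 1, 12]
  queue [26, 38] -> pop 26, enqueue [18, 29], visited so far: [17, 5, 31, 1, 12, 26]
  queue [38, 18, 29] -> pop 38, enqueue [none], visited so far: [17, 5, 31, 1, 12, 26, 38]
  queue [18, 29] -> pop 18, enqueue [none], visited so far: [17, 5, 31, 1, 12, 26, 38, 18]
  queue [29] -> pop 29, enqueue [none], visited so far: [17, 5, 31, 1, 12, 26, 38, 18, 29]
Result: [17, 5, 31, 1, 12, 26, 38, 18, 29]


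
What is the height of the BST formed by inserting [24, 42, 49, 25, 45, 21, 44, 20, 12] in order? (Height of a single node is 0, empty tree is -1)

Insertion order: [24, 42, 49, 25, 45, 21, 44, 20, 12]
Tree (level-order array): [24, 21, 42, 20, None, 25, 49, 12, None, None, None, 45, None, None, None, 44]
Compute height bottom-up (empty subtree = -1):
  height(12) = 1 + max(-1, -1) = 0
  height(20) = 1 + max(0, -1) = 1
  height(21) = 1 + max(1, -1) = 2
  height(25) = 1 + max(-1, -1) = 0
  height(44) = 1 + max(-1, -1) = 0
  height(45) = 1 + max(0, -1) = 1
  height(49) = 1 + max(1, -1) = 2
  height(42) = 1 + max(0, 2) = 3
  height(24) = 1 + max(2, 3) = 4
Height = 4


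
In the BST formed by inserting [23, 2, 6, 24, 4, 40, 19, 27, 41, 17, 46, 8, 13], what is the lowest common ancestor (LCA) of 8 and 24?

Tree insertion order: [23, 2, 6, 24, 4, 40, 19, 27, 41, 17, 46, 8, 13]
Tree (level-order array): [23, 2, 24, None, 6, None, 40, 4, 19, 27, 41, None, None, 17, None, None, None, None, 46, 8, None, None, None, None, 13]
In a BST, the LCA of p=8, q=24 is the first node v on the
root-to-leaf path with p <= v <= q (go left if both < v, right if both > v).
Walk from root:
  at 23: 8 <= 23 <= 24, this is the LCA
LCA = 23


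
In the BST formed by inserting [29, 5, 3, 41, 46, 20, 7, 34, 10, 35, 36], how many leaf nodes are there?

Tree built from: [29, 5, 3, 41, 46, 20, 7, 34, 10, 35, 36]
Tree (level-order array): [29, 5, 41, 3, 20, 34, 46, None, None, 7, None, None, 35, None, None, None, 10, None, 36]
Rule: A leaf has 0 children.
Per-node child counts:
  node 29: 2 child(ren)
  node 5: 2 child(ren)
  node 3: 0 child(ren)
  node 20: 1 child(ren)
  node 7: 1 child(ren)
  node 10: 0 child(ren)
  node 41: 2 child(ren)
  node 34: 1 child(ren)
  node 35: 1 child(ren)
  node 36: 0 child(ren)
  node 46: 0 child(ren)
Matching nodes: [3, 10, 36, 46]
Count of leaf nodes: 4


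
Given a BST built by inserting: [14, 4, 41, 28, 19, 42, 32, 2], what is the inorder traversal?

Tree insertion order: [14, 4, 41, 28, 19, 42, 32, 2]
Tree (level-order array): [14, 4, 41, 2, None, 28, 42, None, None, 19, 32]
Inorder traversal: [2, 4, 14, 19, 28, 32, 41, 42]


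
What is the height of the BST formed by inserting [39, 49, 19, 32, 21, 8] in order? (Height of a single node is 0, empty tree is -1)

Insertion order: [39, 49, 19, 32, 21, 8]
Tree (level-order array): [39, 19, 49, 8, 32, None, None, None, None, 21]
Compute height bottom-up (empty subtree = -1):
  height(8) = 1 + max(-1, -1) = 0
  height(21) = 1 + max(-1, -1) = 0
  height(32) = 1 + max(0, -1) = 1
  height(19) = 1 + max(0, 1) = 2
  height(49) = 1 + max(-1, -1) = 0
  height(39) = 1 + max(2, 0) = 3
Height = 3


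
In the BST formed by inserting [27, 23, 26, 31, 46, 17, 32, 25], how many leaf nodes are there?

Tree built from: [27, 23, 26, 31, 46, 17, 32, 25]
Tree (level-order array): [27, 23, 31, 17, 26, None, 46, None, None, 25, None, 32]
Rule: A leaf has 0 children.
Per-node child counts:
  node 27: 2 child(ren)
  node 23: 2 child(ren)
  node 17: 0 child(ren)
  node 26: 1 child(ren)
  node 25: 0 child(ren)
  node 31: 1 child(ren)
  node 46: 1 child(ren)
  node 32: 0 child(ren)
Matching nodes: [17, 25, 32]
Count of leaf nodes: 3


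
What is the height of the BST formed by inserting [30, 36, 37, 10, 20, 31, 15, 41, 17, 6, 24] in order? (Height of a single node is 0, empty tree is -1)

Insertion order: [30, 36, 37, 10, 20, 31, 15, 41, 17, 6, 24]
Tree (level-order array): [30, 10, 36, 6, 20, 31, 37, None, None, 15, 24, None, None, None, 41, None, 17]
Compute height bottom-up (empty subtree = -1):
  height(6) = 1 + max(-1, -1) = 0
  height(17) = 1 + max(-1, -1) = 0
  height(15) = 1 + max(-1, 0) = 1
  height(24) = 1 + max(-1, -1) = 0
  height(20) = 1 + max(1, 0) = 2
  height(10) = 1 + max(0, 2) = 3
  height(31) = 1 + max(-1, -1) = 0
  height(41) = 1 + max(-1, -1) = 0
  height(37) = 1 + max(-1, 0) = 1
  height(36) = 1 + max(0, 1) = 2
  height(30) = 1 + max(3, 2) = 4
Height = 4


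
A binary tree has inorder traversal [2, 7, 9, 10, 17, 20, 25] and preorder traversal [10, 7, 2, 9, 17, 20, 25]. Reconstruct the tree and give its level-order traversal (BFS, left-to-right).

Inorder:  [2, 7, 9, 10, 17, 20, 25]
Preorder: [10, 7, 2, 9, 17, 20, 25]
Algorithm: preorder visits root first, so consume preorder in order;
for each root, split the current inorder slice at that value into
left-subtree inorder and right-subtree inorder, then recurse.
Recursive splits:
  root=10; inorder splits into left=[2, 7, 9], right=[17, 20, 25]
  root=7; inorder splits into left=[2], right=[9]
  root=2; inorder splits into left=[], right=[]
  root=9; inorder splits into left=[], right=[]
  root=17; inorder splits into left=[], right=[20, 25]
  root=20; inorder splits into left=[], right=[25]
  root=25; inorder splits into left=[], right=[]
Reconstructed level-order: [10, 7, 17, 2, 9, 20, 25]


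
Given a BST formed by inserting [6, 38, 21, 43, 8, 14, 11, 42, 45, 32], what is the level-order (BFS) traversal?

Tree insertion order: [6, 38, 21, 43, 8, 14, 11, 42, 45, 32]
Tree (level-order array): [6, None, 38, 21, 43, 8, 32, 42, 45, None, 14, None, None, None, None, None, None, 11]
BFS from the root, enqueuing left then right child of each popped node:
  queue [6] -> pop 6, enqueue [38], visited so far: [6]
  queue [38] -> pop 38, enqueue [21, 43], visited so far: [6, 38]
  queue [21, 43] -> pop 21, enqueue [8, 32], visited so far: [6, 38, 21]
  queue [43, 8, 32] -> pop 43, enqueue [42, 45], visited so far: [6, 38, 21, 43]
  queue [8, 32, 42, 45] -> pop 8, enqueue [14], visited so far: [6, 38, 21, 43, 8]
  queue [32, 42, 45, 14] -> pop 32, enqueue [none], visited so far: [6, 38, 21, 43, 8, 32]
  queue [42, 45, 14] -> pop 42, enqueue [none], visited so far: [6, 38, 21, 43, 8, 32, 42]
  queue [45, 14] -> pop 45, enqueue [none], visited so far: [6, 38, 21, 43, 8, 32, 42, 45]
  queue [14] -> pop 14, enqueue [11], visited so far: [6, 38, 21, 43, 8, 32, 42, 45, 14]
  queue [11] -> pop 11, enqueue [none], visited so far: [6, 38, 21, 43, 8, 32, 42, 45, 14, 11]
Result: [6, 38, 21, 43, 8, 32, 42, 45, 14, 11]


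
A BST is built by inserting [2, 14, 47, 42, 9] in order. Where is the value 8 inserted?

Starting tree (level order): [2, None, 14, 9, 47, None, None, 42]
Insertion path: 2 -> 14 -> 9
Result: insert 8 as left child of 9
Final tree (level order): [2, None, 14, 9, 47, 8, None, 42]


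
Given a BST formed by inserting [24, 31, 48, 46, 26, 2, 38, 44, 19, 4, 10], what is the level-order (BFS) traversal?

Tree insertion order: [24, 31, 48, 46, 26, 2, 38, 44, 19, 4, 10]
Tree (level-order array): [24, 2, 31, None, 19, 26, 48, 4, None, None, None, 46, None, None, 10, 38, None, None, None, None, 44]
BFS from the root, enqueuing left then right child of each popped node:
  queue [24] -> pop 24, enqueue [2, 31], visited so far: [24]
  queue [2, 31] -> pop 2, enqueue [19], visited so far: [24, 2]
  queue [31, 19] -> pop 31, enqueue [26, 48], visited so far: [24, 2, 31]
  queue [19, 26, 48] -> pop 19, enqueue [4], visited so far: [24, 2, 31, 19]
  queue [26, 48, 4] -> pop 26, enqueue [none], visited so far: [24, 2, 31, 19, 26]
  queue [48, 4] -> pop 48, enqueue [46], visited so far: [24, 2, 31, 19, 26, 48]
  queue [4, 46] -> pop 4, enqueue [10], visited so far: [24, 2, 31, 19, 26, 48, 4]
  queue [46, 10] -> pop 46, enqueue [38], visited so far: [24, 2, 31, 19, 26, 48, 4, 46]
  queue [10, 38] -> pop 10, enqueue [none], visited so far: [24, 2, 31, 19, 26, 48, 4, 46, 10]
  queue [38] -> pop 38, enqueue [44], visited so far: [24, 2, 31, 19, 26, 48, 4, 46, 10, 38]
  queue [44] -> pop 44, enqueue [none], visited so far: [24, 2, 31, 19, 26, 48, 4, 46, 10, 38, 44]
Result: [24, 2, 31, 19, 26, 48, 4, 46, 10, 38, 44]


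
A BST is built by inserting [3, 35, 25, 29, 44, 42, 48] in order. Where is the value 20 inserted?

Starting tree (level order): [3, None, 35, 25, 44, None, 29, 42, 48]
Insertion path: 3 -> 35 -> 25
Result: insert 20 as left child of 25
Final tree (level order): [3, None, 35, 25, 44, 20, 29, 42, 48]


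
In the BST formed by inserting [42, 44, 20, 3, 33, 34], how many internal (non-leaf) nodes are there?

Tree built from: [42, 44, 20, 3, 33, 34]
Tree (level-order array): [42, 20, 44, 3, 33, None, None, None, None, None, 34]
Rule: An internal node has at least one child.
Per-node child counts:
  node 42: 2 child(ren)
  node 20: 2 child(ren)
  node 3: 0 child(ren)
  node 33: 1 child(ren)
  node 34: 0 child(ren)
  node 44: 0 child(ren)
Matching nodes: [42, 20, 33]
Count of internal (non-leaf) nodes: 3


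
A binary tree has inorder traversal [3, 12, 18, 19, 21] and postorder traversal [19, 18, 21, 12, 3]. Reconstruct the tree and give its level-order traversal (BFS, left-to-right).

Inorder:   [3, 12, 18, 19, 21]
Postorder: [19, 18, 21, 12, 3]
Algorithm: postorder visits root last, so walk postorder right-to-left;
each value is the root of the current inorder slice — split it at that
value, recurse on the right subtree first, then the left.
Recursive splits:
  root=3; inorder splits into left=[], right=[12, 18, 19, 21]
  root=12; inorder splits into left=[], right=[18, 19, 21]
  root=21; inorder splits into left=[18, 19], right=[]
  root=18; inorder splits into left=[], right=[19]
  root=19; inorder splits into left=[], right=[]
Reconstructed level-order: [3, 12, 21, 18, 19]


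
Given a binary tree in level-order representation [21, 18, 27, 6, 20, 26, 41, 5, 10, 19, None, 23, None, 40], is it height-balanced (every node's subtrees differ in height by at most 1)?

Tree (level-order array): [21, 18, 27, 6, 20, 26, 41, 5, 10, 19, None, 23, None, 40]
Definition: a tree is height-balanced if, at every node, |h(left) - h(right)| <= 1 (empty subtree has height -1).
Bottom-up per-node check:
  node 5: h_left=-1, h_right=-1, diff=0 [OK], height=0
  node 10: h_left=-1, h_right=-1, diff=0 [OK], height=0
  node 6: h_left=0, h_right=0, diff=0 [OK], height=1
  node 19: h_left=-1, h_right=-1, diff=0 [OK], height=0
  node 20: h_left=0, h_right=-1, diff=1 [OK], height=1
  node 18: h_left=1, h_right=1, diff=0 [OK], height=2
  node 23: h_left=-1, h_right=-1, diff=0 [OK], height=0
  node 26: h_left=0, h_right=-1, diff=1 [OK], height=1
  node 40: h_left=-1, h_right=-1, diff=0 [OK], height=0
  node 41: h_left=0, h_right=-1, diff=1 [OK], height=1
  node 27: h_left=1, h_right=1, diff=0 [OK], height=2
  node 21: h_left=2, h_right=2, diff=0 [OK], height=3
All nodes satisfy the balance condition.
Result: Balanced


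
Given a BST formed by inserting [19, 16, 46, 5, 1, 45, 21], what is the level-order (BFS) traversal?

Tree insertion order: [19, 16, 46, 5, 1, 45, 21]
Tree (level-order array): [19, 16, 46, 5, None, 45, None, 1, None, 21]
BFS from the root, enqueuing left then right child of each popped node:
  queue [19] -> pop 19, enqueue [16, 46], visited so far: [19]
  queue [16, 46] -> pop 16, enqueue [5], visited so far: [19, 16]
  queue [46, 5] -> pop 46, enqueue [45], visited so far: [19, 16, 46]
  queue [5, 45] -> pop 5, enqueue [1], visited so far: [19, 16, 46, 5]
  queue [45, 1] -> pop 45, enqueue [21], visited so far: [19, 16, 46, 5, 45]
  queue [1, 21] -> pop 1, enqueue [none], visited so far: [19, 16, 46, 5, 45, 1]
  queue [21] -> pop 21, enqueue [none], visited so far: [19, 16, 46, 5, 45, 1, 21]
Result: [19, 16, 46, 5, 45, 1, 21]


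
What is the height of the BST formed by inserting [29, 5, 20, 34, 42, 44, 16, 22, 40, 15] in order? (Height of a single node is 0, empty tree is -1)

Insertion order: [29, 5, 20, 34, 42, 44, 16, 22, 40, 15]
Tree (level-order array): [29, 5, 34, None, 20, None, 42, 16, 22, 40, 44, 15]
Compute height bottom-up (empty subtree = -1):
  height(15) = 1 + max(-1, -1) = 0
  height(16) = 1 + max(0, -1) = 1
  height(22) = 1 + max(-1, -1) = 0
  height(20) = 1 + max(1, 0) = 2
  height(5) = 1 + max(-1, 2) = 3
  height(40) = 1 + max(-1, -1) = 0
  height(44) = 1 + max(-1, -1) = 0
  height(42) = 1 + max(0, 0) = 1
  height(34) = 1 + max(-1, 1) = 2
  height(29) = 1 + max(3, 2) = 4
Height = 4


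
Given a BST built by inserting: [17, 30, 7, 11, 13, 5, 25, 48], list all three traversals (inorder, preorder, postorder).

Tree insertion order: [17, 30, 7, 11, 13, 5, 25, 48]
Tree (level-order array): [17, 7, 30, 5, 11, 25, 48, None, None, None, 13]
Inorder (L, root, R): [5, 7, 11, 13, 17, 25, 30, 48]
Preorder (root, L, R): [17, 7, 5, 11, 13, 30, 25, 48]
Postorder (L, R, root): [5, 13, 11, 7, 25, 48, 30, 17]


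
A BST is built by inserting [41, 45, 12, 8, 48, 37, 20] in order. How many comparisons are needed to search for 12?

Search path for 12: 41 -> 12
Found: True
Comparisons: 2


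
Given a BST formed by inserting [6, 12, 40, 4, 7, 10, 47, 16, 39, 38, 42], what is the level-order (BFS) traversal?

Tree insertion order: [6, 12, 40, 4, 7, 10, 47, 16, 39, 38, 42]
Tree (level-order array): [6, 4, 12, None, None, 7, 40, None, 10, 16, 47, None, None, None, 39, 42, None, 38]
BFS from the root, enqueuing left then right child of each popped node:
  queue [6] -> pop 6, enqueue [4, 12], visited so far: [6]
  queue [4, 12] -> pop 4, enqueue [none], visited so far: [6, 4]
  queue [12] -> pop 12, enqueue [7, 40], visited so far: [6, 4, 12]
  queue [7, 40] -> pop 7, enqueue [10], visited so far: [6, 4, 12, 7]
  queue [40, 10] -> pop 40, enqueue [16, 47], visited so far: [6, 4, 12, 7, 40]
  queue [10, 16, 47] -> pop 10, enqueue [none], visited so far: [6, 4, 12, 7, 40, 10]
  queue [16, 47] -> pop 16, enqueue [39], visited so far: [6, 4, 12, 7, 40, 10, 16]
  queue [47, 39] -> pop 47, enqueue [42], visited so far: [6, 4, 12, 7, 40, 10, 16, 47]
  queue [39, 42] -> pop 39, enqueue [38], visited so far: [6, 4, 12, 7, 40, 10, 16, 47, 39]
  queue [42, 38] -> pop 42, enqueue [none], visited so far: [6, 4, 12, 7, 40, 10, 16, 47, 39, 42]
  queue [38] -> pop 38, enqueue [none], visited so far: [6, 4, 12, 7, 40, 10, 16, 47, 39, 42, 38]
Result: [6, 4, 12, 7, 40, 10, 16, 47, 39, 42, 38]


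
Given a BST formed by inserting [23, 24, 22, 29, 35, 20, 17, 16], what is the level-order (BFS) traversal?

Tree insertion order: [23, 24, 22, 29, 35, 20, 17, 16]
Tree (level-order array): [23, 22, 24, 20, None, None, 29, 17, None, None, 35, 16]
BFS from the root, enqueuing left then right child of each popped node:
  queue [23] -> pop 23, enqueue [22, 24], visited so far: [23]
  queue [22, 24] -> pop 22, enqueue [20], visited so far: [23, 22]
  queue [24, 20] -> pop 24, enqueue [29], visited so far: [23, 22, 24]
  queue [20, 29] -> pop 20, enqueue [17], visited so far: [23, 22, 24, 20]
  queue [29, 17] -> pop 29, enqueue [35], visited so far: [23, 22, 24, 20, 29]
  queue [17, 35] -> pop 17, enqueue [16], visited so far: [23, 22, 24, 20, 29, 17]
  queue [35, 16] -> pop 35, enqueue [none], visited so far: [23, 22, 24, 20, 29, 17, 35]
  queue [16] -> pop 16, enqueue [none], visited so far: [23, 22, 24, 20, 29, 17, 35, 16]
Result: [23, 22, 24, 20, 29, 17, 35, 16]


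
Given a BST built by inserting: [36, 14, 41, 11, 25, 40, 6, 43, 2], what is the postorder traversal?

Tree insertion order: [36, 14, 41, 11, 25, 40, 6, 43, 2]
Tree (level-order array): [36, 14, 41, 11, 25, 40, 43, 6, None, None, None, None, None, None, None, 2]
Postorder traversal: [2, 6, 11, 25, 14, 40, 43, 41, 36]


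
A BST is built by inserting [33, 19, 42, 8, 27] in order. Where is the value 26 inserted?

Starting tree (level order): [33, 19, 42, 8, 27]
Insertion path: 33 -> 19 -> 27
Result: insert 26 as left child of 27
Final tree (level order): [33, 19, 42, 8, 27, None, None, None, None, 26]


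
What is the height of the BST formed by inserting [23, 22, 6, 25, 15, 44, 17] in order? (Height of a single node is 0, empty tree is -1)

Insertion order: [23, 22, 6, 25, 15, 44, 17]
Tree (level-order array): [23, 22, 25, 6, None, None, 44, None, 15, None, None, None, 17]
Compute height bottom-up (empty subtree = -1):
  height(17) = 1 + max(-1, -1) = 0
  height(15) = 1 + max(-1, 0) = 1
  height(6) = 1 + max(-1, 1) = 2
  height(22) = 1 + max(2, -1) = 3
  height(44) = 1 + max(-1, -1) = 0
  height(25) = 1 + max(-1, 0) = 1
  height(23) = 1 + max(3, 1) = 4
Height = 4


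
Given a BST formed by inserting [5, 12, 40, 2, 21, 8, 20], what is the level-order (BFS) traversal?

Tree insertion order: [5, 12, 40, 2, 21, 8, 20]
Tree (level-order array): [5, 2, 12, None, None, 8, 40, None, None, 21, None, 20]
BFS from the root, enqueuing left then right child of each popped node:
  queue [5] -> pop 5, enqueue [2, 12], visited so far: [5]
  queue [2, 12] -> pop 2, enqueue [none], visited so far: [5, 2]
  queue [12] -> pop 12, enqueue [8, 40], visited so far: [5, 2, 12]
  queue [8, 40] -> pop 8, enqueue [none], visited so far: [5, 2, 12, 8]
  queue [40] -> pop 40, enqueue [21], visited so far: [5, 2, 12, 8, 40]
  queue [21] -> pop 21, enqueue [20], visited so far: [5, 2, 12, 8, 40, 21]
  queue [20] -> pop 20, enqueue [none], visited so far: [5, 2, 12, 8, 40, 21, 20]
Result: [5, 2, 12, 8, 40, 21, 20]


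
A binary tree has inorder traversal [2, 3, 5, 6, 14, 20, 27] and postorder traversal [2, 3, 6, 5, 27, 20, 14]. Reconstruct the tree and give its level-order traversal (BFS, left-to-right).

Inorder:   [2, 3, 5, 6, 14, 20, 27]
Postorder: [2, 3, 6, 5, 27, 20, 14]
Algorithm: postorder visits root last, so walk postorder right-to-left;
each value is the root of the current inorder slice — split it at that
value, recurse on the right subtree first, then the left.
Recursive splits:
  root=14; inorder splits into left=[2, 3, 5, 6], right=[20, 27]
  root=20; inorder splits into left=[], right=[27]
  root=27; inorder splits into left=[], right=[]
  root=5; inorder splits into left=[2, 3], right=[6]
  root=6; inorder splits into left=[], right=[]
  root=3; inorder splits into left=[2], right=[]
  root=2; inorder splits into left=[], right=[]
Reconstructed level-order: [14, 5, 20, 3, 6, 27, 2]


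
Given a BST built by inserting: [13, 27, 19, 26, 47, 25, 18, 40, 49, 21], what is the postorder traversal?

Tree insertion order: [13, 27, 19, 26, 47, 25, 18, 40, 49, 21]
Tree (level-order array): [13, None, 27, 19, 47, 18, 26, 40, 49, None, None, 25, None, None, None, None, None, 21]
Postorder traversal: [18, 21, 25, 26, 19, 40, 49, 47, 27, 13]


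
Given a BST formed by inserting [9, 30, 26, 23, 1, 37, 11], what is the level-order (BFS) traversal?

Tree insertion order: [9, 30, 26, 23, 1, 37, 11]
Tree (level-order array): [9, 1, 30, None, None, 26, 37, 23, None, None, None, 11]
BFS from the root, enqueuing left then right child of each popped node:
  queue [9] -> pop 9, enqueue [1, 30], visited so far: [9]
  queue [1, 30] -> pop 1, enqueue [none], visited so far: [9, 1]
  queue [30] -> pop 30, enqueue [26, 37], visited so far: [9, 1, 30]
  queue [26, 37] -> pop 26, enqueue [23], visited so far: [9, 1, 30, 26]
  queue [37, 23] -> pop 37, enqueue [none], visited so far: [9, 1, 30, 26, 37]
  queue [23] -> pop 23, enqueue [11], visited so far: [9, 1, 30, 26, 37, 23]
  queue [11] -> pop 11, enqueue [none], visited so far: [9, 1, 30, 26, 37, 23, 11]
Result: [9, 1, 30, 26, 37, 23, 11]


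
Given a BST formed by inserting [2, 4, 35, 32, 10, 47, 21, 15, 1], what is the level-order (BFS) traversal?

Tree insertion order: [2, 4, 35, 32, 10, 47, 21, 15, 1]
Tree (level-order array): [2, 1, 4, None, None, None, 35, 32, 47, 10, None, None, None, None, 21, 15]
BFS from the root, enqueuing left then right child of each popped node:
  queue [2] -> pop 2, enqueue [1, 4], visited so far: [2]
  queue [1, 4] -> pop 1, enqueue [none], visited so far: [2, 1]
  queue [4] -> pop 4, enqueue [35], visited so far: [2, 1, 4]
  queue [35] -> pop 35, enqueue [32, 47], visited so far: [2, 1, 4, 35]
  queue [32, 47] -> pop 32, enqueue [10], visited so far: [2, 1, 4, 35, 32]
  queue [47, 10] -> pop 47, enqueue [none], visited so far: [2, 1, 4, 35, 32, 47]
  queue [10] -> pop 10, enqueue [21], visited so far: [2, 1, 4, 35, 32, 47, 10]
  queue [21] -> pop 21, enqueue [15], visited so far: [2, 1, 4, 35, 32, 47, 10, 21]
  queue [15] -> pop 15, enqueue [none], visited so far: [2, 1, 4, 35, 32, 47, 10, 21, 15]
Result: [2, 1, 4, 35, 32, 47, 10, 21, 15]


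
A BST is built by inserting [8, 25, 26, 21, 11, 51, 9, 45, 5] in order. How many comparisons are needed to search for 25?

Search path for 25: 8 -> 25
Found: True
Comparisons: 2


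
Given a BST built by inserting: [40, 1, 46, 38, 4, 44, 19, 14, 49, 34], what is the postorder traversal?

Tree insertion order: [40, 1, 46, 38, 4, 44, 19, 14, 49, 34]
Tree (level-order array): [40, 1, 46, None, 38, 44, 49, 4, None, None, None, None, None, None, 19, 14, 34]
Postorder traversal: [14, 34, 19, 4, 38, 1, 44, 49, 46, 40]


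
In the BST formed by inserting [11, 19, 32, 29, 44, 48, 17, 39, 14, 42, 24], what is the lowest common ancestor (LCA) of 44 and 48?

Tree insertion order: [11, 19, 32, 29, 44, 48, 17, 39, 14, 42, 24]
Tree (level-order array): [11, None, 19, 17, 32, 14, None, 29, 44, None, None, 24, None, 39, 48, None, None, None, 42]
In a BST, the LCA of p=44, q=48 is the first node v on the
root-to-leaf path with p <= v <= q (go left if both < v, right if both > v).
Walk from root:
  at 11: both 44 and 48 > 11, go right
  at 19: both 44 and 48 > 19, go right
  at 32: both 44 and 48 > 32, go right
  at 44: 44 <= 44 <= 48, this is the LCA
LCA = 44


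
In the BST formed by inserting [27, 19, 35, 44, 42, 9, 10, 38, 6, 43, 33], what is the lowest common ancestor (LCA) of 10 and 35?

Tree insertion order: [27, 19, 35, 44, 42, 9, 10, 38, 6, 43, 33]
Tree (level-order array): [27, 19, 35, 9, None, 33, 44, 6, 10, None, None, 42, None, None, None, None, None, 38, 43]
In a BST, the LCA of p=10, q=35 is the first node v on the
root-to-leaf path with p <= v <= q (go left if both < v, right if both > v).
Walk from root:
  at 27: 10 <= 27 <= 35, this is the LCA
LCA = 27


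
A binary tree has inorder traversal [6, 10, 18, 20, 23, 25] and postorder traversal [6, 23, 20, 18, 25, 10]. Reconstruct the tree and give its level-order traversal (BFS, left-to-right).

Inorder:   [6, 10, 18, 20, 23, 25]
Postorder: [6, 23, 20, 18, 25, 10]
Algorithm: postorder visits root last, so walk postorder right-to-left;
each value is the root of the current inorder slice — split it at that
value, recurse on the right subtree first, then the left.
Recursive splits:
  root=10; inorder splits into left=[6], right=[18, 20, 23, 25]
  root=25; inorder splits into left=[18, 20, 23], right=[]
  root=18; inorder splits into left=[], right=[20, 23]
  root=20; inorder splits into left=[], right=[23]
  root=23; inorder splits into left=[], right=[]
  root=6; inorder splits into left=[], right=[]
Reconstructed level-order: [10, 6, 25, 18, 20, 23]


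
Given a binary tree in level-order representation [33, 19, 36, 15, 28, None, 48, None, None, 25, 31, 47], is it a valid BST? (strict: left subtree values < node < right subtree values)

Level-order array: [33, 19, 36, 15, 28, None, 48, None, None, 25, 31, 47]
Validate using subtree bounds (lo, hi): at each node, require lo < value < hi,
then recurse left with hi=value and right with lo=value.
Preorder trace (stopping at first violation):
  at node 33 with bounds (-inf, +inf): OK
  at node 19 with bounds (-inf, 33): OK
  at node 15 with bounds (-inf, 19): OK
  at node 28 with bounds (19, 33): OK
  at node 25 with bounds (19, 28): OK
  at node 31 with bounds (28, 33): OK
  at node 36 with bounds (33, +inf): OK
  at node 48 with bounds (36, +inf): OK
  at node 47 with bounds (36, 48): OK
No violation found at any node.
Result: Valid BST
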